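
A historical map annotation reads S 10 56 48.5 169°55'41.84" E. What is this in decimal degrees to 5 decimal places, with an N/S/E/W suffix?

10.94681° S, 169.92829° E

Lat: 10 + 56/60 + 48.5/3600 = 10.946806
Lon: 169 + 55/60 + 41.84/3600 = 169.928289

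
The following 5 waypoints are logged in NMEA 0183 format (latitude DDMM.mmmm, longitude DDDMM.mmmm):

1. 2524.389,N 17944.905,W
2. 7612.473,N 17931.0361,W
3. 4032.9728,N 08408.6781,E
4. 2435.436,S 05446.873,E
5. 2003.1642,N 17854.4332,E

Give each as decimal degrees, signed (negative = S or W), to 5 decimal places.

Point 1:
  φ: degrees = first 2 digits = 25, minutes = 24.389; 25 + 24.389/60 = 25.406483
  N → positive
  Longitude: degrees = first 3 digits = 179, minutes = 44.905; 179 + 44.905/60 = 179.748417
  W → negative
Point 2:
  Latitude: split at 2 digits → 76° and 12.473′; 76 + 12.473/60 = 76.207883
  N → positive
  λ: degrees = first 3 digits = 179, minutes = 31.0361; 179 + 31.0361/60 = 179.517268
  hemisphere W, so the sign is −
Point 3:
  φ: split at 2 digits → 40° and 32.9728′; 40 + 32.9728/60 = 40.549547
  N → positive
  λ: split at 3 digits → 084° and 8.6781′; 84 + 8.6781/60 = 84.144635
  E → positive
Point 4:
  Lat: split at 2 digits → 24° and 35.436′; 24 + 35.436/60 = 24.590600
  S → negative
  λ: degrees = first 3 digits = 54, minutes = 46.873; 54 + 46.873/60 = 54.781217
  E → positive
Point 5:
  Latitude: split at 2 digits → 20° and 3.1642′; 20 + 3.1642/60 = 20.052737
  N → positive
  Longitude: degrees = first 3 digits = 178, minutes = 54.4332; 178 + 54.4332/60 = 178.907220
  E ⇒ keep positive

1. 25.40648, -179.74842
2. 76.20788, -179.51727
3. 40.54955, 84.14464
4. -24.59060, 54.78122
5. 20.05274, 178.90722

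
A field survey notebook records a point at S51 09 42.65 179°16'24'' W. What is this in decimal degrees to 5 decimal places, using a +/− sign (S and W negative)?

-51.16185, -179.27333

φ: 51° + 9/60 + 42.65/3600 = 51 + 0.150000 + 0.011847 = 51.161847
S ⇒ negate
Lon: 16′ + 24″ = 16.40000′; 179 + 16.40000/60 = 179.273333
hemisphere W, so the sign is −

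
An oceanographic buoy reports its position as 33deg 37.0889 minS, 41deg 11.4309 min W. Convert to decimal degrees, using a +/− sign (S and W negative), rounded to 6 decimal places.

-33.618148, -41.190515

φ: 33 + 37.0889/60 = 33.6181483
S → negative
Lon: 11.4309′ = 0.190515°; total 41.1905150
W → negative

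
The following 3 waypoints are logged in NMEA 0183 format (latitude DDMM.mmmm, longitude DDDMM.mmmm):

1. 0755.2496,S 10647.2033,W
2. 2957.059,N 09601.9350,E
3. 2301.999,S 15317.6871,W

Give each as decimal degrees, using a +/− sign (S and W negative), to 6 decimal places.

1. -7.920827, -106.786722
2. 29.950983, 96.032250
3. -23.033317, -153.294785

Point 1:
  Latitude: degrees = first 2 digits = 7, minutes = 55.2496; 7 + 55.2496/60 = 7.9208267
  S → negative
  Lon: degrees = first 3 digits = 106, minutes = 47.2033; 106 + 47.2033/60 = 106.7867217
  hemisphere W, so the sign is −
Point 2:
  Lat: split at 2 digits → 29° and 57.059′; 29 + 57.059/60 = 29.9509833
  N ⇒ keep positive
  Lon: split at 3 digits → 096° and 1.935′; 96 + 1.935/60 = 96.0322500
  E → positive
Point 3:
  φ: split at 2 digits → 23° and 1.999′; 23 + 1.999/60 = 23.0333167
  S ⇒ negate
  Longitude: degrees = first 3 digits = 153, minutes = 17.6871; 153 + 17.6871/60 = 153.2947850
  W → negative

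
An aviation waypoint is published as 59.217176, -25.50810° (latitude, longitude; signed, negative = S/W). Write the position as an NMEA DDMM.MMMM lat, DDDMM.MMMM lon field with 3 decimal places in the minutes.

5913.031,N / 02530.486,W

Latitude: fractional part 0.217176 → 13.03056 minutes
Longitude is negative → W; |value| = 25.508100
λ: fractional part 0.508100 → 30.48600 minutes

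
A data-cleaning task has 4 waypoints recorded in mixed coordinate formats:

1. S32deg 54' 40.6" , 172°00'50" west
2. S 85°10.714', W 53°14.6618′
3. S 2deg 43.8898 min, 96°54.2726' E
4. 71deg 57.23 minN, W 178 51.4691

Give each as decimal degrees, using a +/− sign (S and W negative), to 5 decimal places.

Point 1:
  Latitude: 32° + 54/60 + 40.6/3600 = 32 + 0.900000 + 0.011278 = 32.911278
  hemisphere S, so the sign is −
  Lon: 172° + 0/60 + 50/3600 = 172 + 0.000000 + 0.013889 = 172.013889
  W → negative
Point 2:
  Lat: 85 + 10.714/60 = 85.178567
  hemisphere S, so the sign is −
  λ: 14.6618′ = 0.244363°; total 53.244363
  W ⇒ negate
Point 3:
  Latitude: 2 + 43.8898/60 = 2.731497
  S ⇒ negate
  Lon: 96 + 54.2726/60 = 96.904543
  E → positive
Point 4:
  φ: 71 + 57.23/60 = 71.953833
  N ⇒ keep positive
  Lon: 51.4691′ = 0.857818°; total 178.857818
  hemisphere W, so the sign is −

1. -32.91128, -172.01389
2. -85.17857, -53.24436
3. -2.73150, 96.90454
4. 71.95383, -178.85782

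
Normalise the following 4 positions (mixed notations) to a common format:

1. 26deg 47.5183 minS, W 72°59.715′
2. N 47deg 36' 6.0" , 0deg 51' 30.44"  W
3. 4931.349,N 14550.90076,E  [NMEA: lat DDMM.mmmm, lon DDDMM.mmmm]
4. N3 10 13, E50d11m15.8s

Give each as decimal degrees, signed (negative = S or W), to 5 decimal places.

1. -26.79197, -72.99525
2. 47.60167, -0.85846
3. 49.52248, 145.84835
4. 3.17028, 50.18772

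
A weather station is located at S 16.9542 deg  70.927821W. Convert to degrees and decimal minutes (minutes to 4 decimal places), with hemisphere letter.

Lat: 16° + 0.954200 × 60 = 16° 57.252000′
Lon: 70° + 0.927821 × 60 = 70° 55.669260′

16° 57.2520′ S, 70° 55.6693′ W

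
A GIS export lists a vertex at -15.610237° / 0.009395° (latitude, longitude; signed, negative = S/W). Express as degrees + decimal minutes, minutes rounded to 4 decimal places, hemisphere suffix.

Latitude is negative → S; |value| = 15.610237
φ: fractional part 0.610237 → 36.614220 minutes
Longitude: fractional part 0.009395 → 0.563700 minutes

15° 36.6142′ S, 0° 0.5637′ E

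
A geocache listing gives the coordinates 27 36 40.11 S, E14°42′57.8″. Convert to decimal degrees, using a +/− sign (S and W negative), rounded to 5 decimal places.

-27.61114, 14.71606

Lat: 36′ + 40.11″ = 36.66850′; 27 + 36.66850/60 = 27.611142
S ⇒ negate
Lon: 42′ + 57.8″ = 42.96333′; 14 + 42.96333/60 = 14.716056
E ⇒ keep positive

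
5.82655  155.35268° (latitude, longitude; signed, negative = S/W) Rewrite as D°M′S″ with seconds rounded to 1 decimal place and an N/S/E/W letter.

Lat: 0.826550° → 49.59300′; 0.59300 × 60 = 35.580″
λ: 0.352680 × 60 = 21.16080′ → 21′, remainder × 60 = 9.648″

5°49′35.6″ N, 155°21′9.6″ E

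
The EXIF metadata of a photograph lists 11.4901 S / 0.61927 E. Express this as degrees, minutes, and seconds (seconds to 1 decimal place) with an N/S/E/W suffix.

Lat: 0.490100 × 60 = 29.40600′ → 29′, remainder × 60 = 24.360″
Lon: 0.619270° → 37.15620′; 0.15620 × 60 = 9.372″

11°29′24.4″ S, 0°37′9.4″ E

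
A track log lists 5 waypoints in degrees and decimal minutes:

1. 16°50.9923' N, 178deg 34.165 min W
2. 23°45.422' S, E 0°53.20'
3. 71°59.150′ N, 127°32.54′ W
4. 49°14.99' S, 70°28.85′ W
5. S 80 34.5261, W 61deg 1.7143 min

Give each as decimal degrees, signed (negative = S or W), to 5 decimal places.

1. 16.84987, -178.56942
2. -23.75703, 0.88667
3. 71.98583, -127.54233
4. -49.24983, -70.48083
5. -80.57544, -61.02857

Point 1:
  φ: 50.9923′ = 0.849872°; total 16.849872
  N → positive
  Longitude: 34.165′ = 0.569417°; total 178.569417
  hemisphere W, so the sign is −
Point 2:
  φ: 23 + 45.422/60 = 23.757033
  hemisphere S, so the sign is −
  Lon: 0 + 53.2/60 = 0.886667
  E ⇒ keep positive
Point 3:
  φ: 71 + 59.15/60 = 71.985833
  N → positive
  Longitude: 32.54′ = 0.542333°; total 127.542333
  hemisphere W, so the sign is −
Point 4:
  φ: 14.99′ = 0.249833°; total 49.249833
  S → negative
  Lon: 70 + 28.85/60 = 70.480833
  hemisphere W, so the sign is −
Point 5:
  Lat: 34.5261′ = 0.575435°; total 80.575435
  S → negative
  Lon: 61 + 1.7143/60 = 61.028572
  W ⇒ negate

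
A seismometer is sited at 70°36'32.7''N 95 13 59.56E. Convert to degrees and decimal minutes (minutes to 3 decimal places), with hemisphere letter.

φ: seconds/60 = 0.54500; minutes = 36 + 0.54500 = 36.54500
Longitude: seconds/60 = 0.99267; minutes = 13 + 0.99267 = 13.99267

70° 36.545′ N, 95° 13.993′ E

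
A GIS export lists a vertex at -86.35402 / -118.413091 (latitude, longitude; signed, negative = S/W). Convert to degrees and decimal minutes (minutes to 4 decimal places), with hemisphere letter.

86° 21.2412′ S, 118° 24.7855′ W

Latitude is negative → S; |value| = 86.354020
Lat: minutes = (86.354020 − 86) × 60 = 21.241200
Longitude is negative → W; |value| = 118.413091
Lon: minutes = (118.413091 − 118) × 60 = 24.785460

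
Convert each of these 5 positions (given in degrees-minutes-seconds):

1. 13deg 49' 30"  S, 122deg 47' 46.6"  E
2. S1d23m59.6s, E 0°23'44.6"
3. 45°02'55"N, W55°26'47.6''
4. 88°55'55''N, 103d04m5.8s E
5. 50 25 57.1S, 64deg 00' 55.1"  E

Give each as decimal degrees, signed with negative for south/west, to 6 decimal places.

1. -13.825000, 122.796278
2. -1.399889, 0.395722
3. 45.048611, -55.446556
4. 88.931944, 103.068278
5. -50.432528, 64.015306

Point 1:
  Latitude: 49′ + 30″ = 49.50000′; 13 + 49.50000/60 = 13.8250000
  S → negative
  λ: 122° + 47/60 + 46.6/3600 = 122 + 0.783333 + 0.012944 = 122.7962778
  E → positive
Point 2:
  Latitude: 1 + 23/60 + 59.6/3600 = 1.3998889
  S → negative
  Longitude: 0° + 23/60 + 44.6/3600 = 0 + 0.383333 + 0.012389 = 0.3957222
  E → positive
Point 3:
  Lat: 2′ + 55″ = 2.91667′; 45 + 2.91667/60 = 45.0486111
  N ⇒ keep positive
  λ: 55 + 26/60 + 47.6/3600 = 55.4465556
  hemisphere W, so the sign is −
Point 4:
  Latitude: 88° + 55/60 + 55/3600 = 88 + 0.916667 + 0.015278 = 88.9319444
  N ⇒ keep positive
  Longitude: 103° + 4/60 + 5.8/3600 = 103 + 0.066667 + 0.001611 = 103.0682778
  E → positive
Point 5:
  Latitude: 50 + 25/60 + 57.1/3600 = 50.4325278
  hemisphere S, so the sign is −
  Longitude: 64 + 0/60 + 55.1/3600 = 64.0153056
  E ⇒ keep positive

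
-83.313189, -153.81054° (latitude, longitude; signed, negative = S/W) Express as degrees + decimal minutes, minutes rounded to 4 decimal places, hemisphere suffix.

83° 18.7913′ S, 153° 48.6324′ W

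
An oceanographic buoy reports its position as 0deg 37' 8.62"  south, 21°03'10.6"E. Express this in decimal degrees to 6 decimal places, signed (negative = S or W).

φ: 37′ + 8.62″ = 37.14367′; 0 + 37.14367/60 = 0.6190611
hemisphere S, so the sign is −
λ: 21° + 3/60 + 10.6/3600 = 21 + 0.050000 + 0.002944 = 21.0529444
E ⇒ keep positive

-0.619061, 21.052944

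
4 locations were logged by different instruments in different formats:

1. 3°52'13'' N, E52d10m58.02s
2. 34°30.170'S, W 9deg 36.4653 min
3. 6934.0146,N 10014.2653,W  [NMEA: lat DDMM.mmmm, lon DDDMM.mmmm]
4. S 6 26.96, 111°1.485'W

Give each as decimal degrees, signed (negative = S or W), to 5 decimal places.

Point 1:
  Latitude: 3° + 52/60 + 13/3600 = 3 + 0.866667 + 0.003611 = 3.870278
  N → positive
  λ: 52° + 10/60 + 58.02/3600 = 52 + 0.166667 + 0.016117 = 52.182783
  E ⇒ keep positive
Point 2:
  Latitude: 34 + 30.17/60 = 34.502833
  hemisphere S, so the sign is −
  λ: 36.4653′ = 0.607755°; total 9.607755
  W → negative
Point 3:
  Latitude: split at 2 digits → 69° and 34.0146′; 69 + 34.0146/60 = 69.566910
  N ⇒ keep positive
  λ: split at 3 digits → 100° and 14.2653′; 100 + 14.2653/60 = 100.237755
  W → negative
Point 4:
  Lat: 6 + 26.96/60 = 6.449333
  S → negative
  Longitude: 1.485′ = 0.024750°; total 111.024750
  W ⇒ negate

1. 3.87028, 52.18278
2. -34.50283, -9.60776
3. 69.56691, -100.23776
4. -6.44933, -111.02475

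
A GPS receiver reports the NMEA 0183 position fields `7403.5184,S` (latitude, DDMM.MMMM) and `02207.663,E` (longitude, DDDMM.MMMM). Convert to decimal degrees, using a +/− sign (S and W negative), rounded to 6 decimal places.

φ: degrees = first 2 digits = 74, minutes = 3.5184; 74 + 3.5184/60 = 74.0586400
S ⇒ negate
Lon: degrees = first 3 digits = 22, minutes = 7.663; 22 + 7.663/60 = 22.1277167
E ⇒ keep positive

-74.058640, 22.127717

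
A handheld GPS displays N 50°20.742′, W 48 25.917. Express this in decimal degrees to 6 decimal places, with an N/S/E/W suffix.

50.345700° N, 48.431950° W

φ: 20.742′ = 0.345700°; total 50.3457000
λ: 25.917′ = 0.431950°; total 48.4319500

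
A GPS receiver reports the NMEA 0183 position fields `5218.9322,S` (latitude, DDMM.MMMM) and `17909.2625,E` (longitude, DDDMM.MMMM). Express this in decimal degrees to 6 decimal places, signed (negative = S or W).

-52.315537, 179.154375

φ: split at 2 digits → 52° and 18.9322′; 52 + 18.9322/60 = 52.3155367
S → negative
Lon: degrees = first 3 digits = 179, minutes = 9.2625; 179 + 9.2625/60 = 179.1543750
E → positive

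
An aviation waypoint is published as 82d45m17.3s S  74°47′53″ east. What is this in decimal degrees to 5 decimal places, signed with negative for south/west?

-82.75481, 74.79806

Latitude: 45′ + 17.3″ = 45.28833′; 82 + 45.28833/60 = 82.754806
S → negative
Longitude: 47′ + 53″ = 47.88333′; 74 + 47.88333/60 = 74.798056
E ⇒ keep positive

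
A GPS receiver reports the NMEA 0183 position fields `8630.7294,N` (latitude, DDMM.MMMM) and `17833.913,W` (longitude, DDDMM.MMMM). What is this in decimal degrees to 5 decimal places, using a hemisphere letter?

Lat: split at 2 digits → 86° and 30.7294′; 86 + 30.7294/60 = 86.512157
λ: degrees = first 3 digits = 178, minutes = 33.913; 178 + 33.913/60 = 178.565217

86.51216° N, 178.56522° W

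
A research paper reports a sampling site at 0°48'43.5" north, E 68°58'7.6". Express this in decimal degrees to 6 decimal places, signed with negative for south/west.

φ: 0 + 48/60 + 43.5/3600 = 0.8120833
N ⇒ keep positive
Longitude: 68 + 58/60 + 7.6/3600 = 68.9687778
E ⇒ keep positive

0.812083, 68.968778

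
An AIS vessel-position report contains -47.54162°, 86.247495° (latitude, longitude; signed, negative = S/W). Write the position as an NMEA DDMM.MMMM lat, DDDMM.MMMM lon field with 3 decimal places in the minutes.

Latitude is negative → S; |value| = 47.541620
Latitude: fractional part 0.541620 → 32.49720 minutes
Lon: minutes = (86.247495 − 86) × 60 = 14.84970

4732.497,S / 08614.850,E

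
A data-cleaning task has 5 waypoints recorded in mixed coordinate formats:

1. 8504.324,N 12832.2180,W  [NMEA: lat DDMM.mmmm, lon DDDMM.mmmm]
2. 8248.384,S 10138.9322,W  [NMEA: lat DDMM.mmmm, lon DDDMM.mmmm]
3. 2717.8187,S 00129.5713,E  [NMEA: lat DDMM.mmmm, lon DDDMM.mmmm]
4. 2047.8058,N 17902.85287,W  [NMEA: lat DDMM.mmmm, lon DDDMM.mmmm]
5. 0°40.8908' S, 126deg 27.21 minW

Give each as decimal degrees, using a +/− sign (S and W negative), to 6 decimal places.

Point 1:
  φ: split at 2 digits → 85° and 4.324′; 85 + 4.324/60 = 85.0720667
  N ⇒ keep positive
  Lon: degrees = first 3 digits = 128, minutes = 32.218; 128 + 32.218/60 = 128.5369667
  hemisphere W, so the sign is −
Point 2:
  Latitude: degrees = first 2 digits = 82, minutes = 48.384; 82 + 48.384/60 = 82.8064000
  hemisphere S, so the sign is −
  λ: degrees = first 3 digits = 101, minutes = 38.9322; 101 + 38.9322/60 = 101.6488700
  W → negative
Point 3:
  Latitude: degrees = first 2 digits = 27, minutes = 17.8187; 27 + 17.8187/60 = 27.2969783
  S → negative
  λ: split at 3 digits → 001° and 29.5713′; 1 + 29.5713/60 = 1.4928550
  E → positive
Point 4:
  Latitude: degrees = first 2 digits = 20, minutes = 47.8058; 20 + 47.8058/60 = 20.7967633
  N → positive
  Longitude: degrees = first 3 digits = 179, minutes = 2.85287; 179 + 2.85287/60 = 179.0475478
  hemisphere W, so the sign is −
Point 5:
  φ: 40.8908′ = 0.681513°; total 0.6815133
  S ⇒ negate
  Lon: 126 + 27.21/60 = 126.4535000
  hemisphere W, so the sign is −

1. 85.072067, -128.536967
2. -82.806400, -101.648870
3. -27.296978, 1.492855
4. 20.796763, -179.047548
5. -0.681513, -126.453500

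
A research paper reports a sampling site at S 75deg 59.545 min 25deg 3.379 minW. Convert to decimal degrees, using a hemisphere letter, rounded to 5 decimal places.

75.99242° S, 25.05632° W

Lat: 75 + 59.545/60 = 75.992417
Lon: 3.379′ = 0.056317°; total 25.056317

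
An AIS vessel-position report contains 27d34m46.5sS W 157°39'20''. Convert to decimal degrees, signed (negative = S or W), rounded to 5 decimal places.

φ: 27° + 34/60 + 46.5/3600 = 27 + 0.566667 + 0.012917 = 27.579583
S → negative
Lon: 157 + 39/60 + 20/3600 = 157.655556
hemisphere W, so the sign is −

-27.57958, -157.65556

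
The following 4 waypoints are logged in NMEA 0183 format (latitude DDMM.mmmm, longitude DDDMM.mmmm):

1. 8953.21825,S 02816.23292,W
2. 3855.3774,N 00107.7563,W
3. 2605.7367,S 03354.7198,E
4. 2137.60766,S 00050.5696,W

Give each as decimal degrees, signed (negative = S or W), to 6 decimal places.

1. -89.886971, -28.270549
2. 38.922957, -1.129272
3. -26.095612, 33.911997
4. -21.626794, -0.842827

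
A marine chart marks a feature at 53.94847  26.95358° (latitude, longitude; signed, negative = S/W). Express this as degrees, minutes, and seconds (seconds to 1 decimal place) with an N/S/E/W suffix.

53°56′54.5″ N, 26°57′12.9″ E

Latitude: 0.948470 × 60 = 56.90820′ → 56′, remainder × 60 = 54.492″
λ: whole degrees 26; 57.21480′ → 57′ and 12.888″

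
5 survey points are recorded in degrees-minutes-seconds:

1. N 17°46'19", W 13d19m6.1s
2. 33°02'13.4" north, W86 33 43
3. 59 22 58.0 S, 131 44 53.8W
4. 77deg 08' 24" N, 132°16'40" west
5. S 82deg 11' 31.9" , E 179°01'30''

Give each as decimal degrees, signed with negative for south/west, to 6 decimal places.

1. 17.771944, -13.318361
2. 33.037056, -86.561944
3. -59.382778, -131.748278
4. 77.140000, -132.277778
5. -82.192194, 179.025000

Point 1:
  Lat: 17° + 46/60 + 19/3600 = 17 + 0.766667 + 0.005278 = 17.7719444
  N → positive
  Longitude: 13 + 19/60 + 6.1/3600 = 13.3183611
  W ⇒ negate
Point 2:
  φ: 2′ + 13.4″ = 2.22333′; 33 + 2.22333/60 = 33.0370556
  N → positive
  λ: 86° + 33/60 + 43/3600 = 86 + 0.550000 + 0.011944 = 86.5619444
  W → negative
Point 3:
  Latitude: 59° + 22/60 + 58/3600 = 59 + 0.366667 + 0.016111 = 59.3827778
  hemisphere S, so the sign is −
  λ: 44′ + 53.8″ = 44.89667′; 131 + 44.89667/60 = 131.7482778
  W → negative
Point 4:
  Latitude: 77 + 8/60 + 24/3600 = 77.1400000
  N → positive
  Longitude: 132° + 16/60 + 40/3600 = 132 + 0.266667 + 0.011111 = 132.2777778
  hemisphere W, so the sign is −
Point 5:
  Latitude: 82 + 11/60 + 31.9/3600 = 82.1921944
  S ⇒ negate
  Lon: 179° + 1/60 + 30/3600 = 179 + 0.016667 + 0.008333 = 179.0250000
  E ⇒ keep positive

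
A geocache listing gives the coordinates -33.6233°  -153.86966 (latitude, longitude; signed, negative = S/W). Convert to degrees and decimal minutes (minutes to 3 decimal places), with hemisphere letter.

33° 37.398′ S, 153° 52.180′ W

Latitude is negative → S; |value| = 33.623300
Lat: 33° + 0.623300 × 60 = 33° 37.39800′
Longitude is negative → W; |value| = 153.869660
Lon: 153° + 0.869660 × 60 = 153° 52.17960′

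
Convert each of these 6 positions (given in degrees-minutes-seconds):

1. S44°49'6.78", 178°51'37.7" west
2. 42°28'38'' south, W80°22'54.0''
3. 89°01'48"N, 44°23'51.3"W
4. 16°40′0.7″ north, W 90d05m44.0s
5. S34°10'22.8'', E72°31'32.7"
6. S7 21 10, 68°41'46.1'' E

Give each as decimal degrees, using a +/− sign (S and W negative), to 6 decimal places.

Point 1:
  φ: 44 + 49/60 + 6.78/3600 = 44.8185500
  S → negative
  λ: 178° + 51/60 + 37.7/3600 = 178 + 0.850000 + 0.010472 = 178.8604722
  W ⇒ negate
Point 2:
  φ: 42° + 28/60 + 38/3600 = 42 + 0.466667 + 0.010556 = 42.4772222
  S ⇒ negate
  Lon: 80° + 22/60 + 54/3600 = 80 + 0.366667 + 0.015000 = 80.3816667
  hemisphere W, so the sign is −
Point 3:
  φ: 89° + 1/60 + 48/3600 = 89 + 0.016667 + 0.013333 = 89.0300000
  N → positive
  Longitude: 44 + 23/60 + 51.3/3600 = 44.3975833
  hemisphere W, so the sign is −
Point 4:
  φ: 16 + 40/60 + 0.7/3600 = 16.6668611
  N → positive
  Lon: 90° + 5/60 + 44/3600 = 90 + 0.083333 + 0.012222 = 90.0955556
  W ⇒ negate
Point 5:
  Latitude: 34 + 10/60 + 22.8/3600 = 34.1730000
  hemisphere S, so the sign is −
  λ: 72° + 31/60 + 32.7/3600 = 72 + 0.516667 + 0.009083 = 72.5257500
  E ⇒ keep positive
Point 6:
  φ: 7 + 21/60 + 10/3600 = 7.3527778
  S ⇒ negate
  Lon: 41′ + 46.1″ = 41.76833′; 68 + 41.76833/60 = 68.6961389
  E → positive

1. -44.818550, -178.860472
2. -42.477222, -80.381667
3. 89.030000, -44.397583
4. 16.666861, -90.095556
5. -34.173000, 72.525750
6. -7.352778, 68.696139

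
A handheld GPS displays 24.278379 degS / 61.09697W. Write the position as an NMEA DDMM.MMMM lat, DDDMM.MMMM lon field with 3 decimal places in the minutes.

Latitude: minutes = (24.278379 − 24) × 60 = 16.70274
λ: minutes = (61.096970 − 61) × 60 = 5.81820

2416.703,S / 06105.818,W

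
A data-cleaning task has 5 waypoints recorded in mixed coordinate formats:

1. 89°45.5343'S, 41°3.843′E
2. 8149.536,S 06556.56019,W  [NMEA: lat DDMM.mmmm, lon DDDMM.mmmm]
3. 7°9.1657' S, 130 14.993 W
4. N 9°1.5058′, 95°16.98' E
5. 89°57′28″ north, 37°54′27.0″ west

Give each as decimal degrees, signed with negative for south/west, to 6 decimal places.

Point 1:
  φ: 89 + 45.5343/60 = 89.7589050
  S ⇒ negate
  Lon: 3.843′ = 0.064050°; total 41.0640500
  E → positive
Point 2:
  Latitude: split at 2 digits → 81° and 49.536′; 81 + 49.536/60 = 81.8256000
  S ⇒ negate
  Lon: degrees = first 3 digits = 65, minutes = 56.56019; 65 + 56.56019/60 = 65.9426698
  hemisphere W, so the sign is −
Point 3:
  Lat: 9.1657′ = 0.152762°; total 7.1527617
  S ⇒ negate
  λ: 14.993′ = 0.249883°; total 130.2498833
  W ⇒ negate
Point 4:
  φ: 9 + 1.5058/60 = 9.0250967
  N ⇒ keep positive
  Longitude: 16.98′ = 0.283000°; total 95.2830000
  E → positive
Point 5:
  φ: 57′ + 28″ = 57.46667′; 89 + 57.46667/60 = 89.9577778
  N → positive
  Lon: 37° + 54/60 + 27/3600 = 37 + 0.900000 + 0.007500 = 37.9075000
  W ⇒ negate

1. -89.758905, 41.064050
2. -81.825600, -65.942670
3. -7.152762, -130.249883
4. 9.025097, 95.283000
5. 89.957778, -37.907500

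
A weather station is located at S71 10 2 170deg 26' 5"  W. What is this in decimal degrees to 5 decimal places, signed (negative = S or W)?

-71.16722, -170.43472

Latitude: 71 + 10/60 + 2/3600 = 71.167222
hemisphere S, so the sign is −
Lon: 170 + 26/60 + 5/3600 = 170.434722
W ⇒ negate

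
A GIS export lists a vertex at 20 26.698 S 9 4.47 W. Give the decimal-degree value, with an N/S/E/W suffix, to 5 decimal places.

20.44497° S, 9.07450° W

φ: 26.698′ = 0.444967°; total 20.444967
Lon: 4.47′ = 0.074500°; total 9.074500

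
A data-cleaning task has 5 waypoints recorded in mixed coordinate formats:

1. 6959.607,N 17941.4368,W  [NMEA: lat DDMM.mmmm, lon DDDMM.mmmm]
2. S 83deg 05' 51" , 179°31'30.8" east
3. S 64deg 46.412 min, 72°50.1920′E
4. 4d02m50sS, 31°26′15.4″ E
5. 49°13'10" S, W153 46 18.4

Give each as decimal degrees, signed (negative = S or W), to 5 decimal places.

Point 1:
  Latitude: split at 2 digits → 69° and 59.607′; 69 + 59.607/60 = 69.993450
  N → positive
  λ: degrees = first 3 digits = 179, minutes = 41.4368; 179 + 41.4368/60 = 179.690613
  W ⇒ negate
Point 2:
  Latitude: 83° + 5/60 + 51/3600 = 83 + 0.083333 + 0.014167 = 83.097500
  S → negative
  Lon: 31′ + 30.8″ = 31.51333′; 179 + 31.51333/60 = 179.525222
  E ⇒ keep positive
Point 3:
  Latitude: 64 + 46.412/60 = 64.773533
  S → negative
  Longitude: 50.192′ = 0.836533°; total 72.836533
  E → positive
Point 4:
  Latitude: 4° + 2/60 + 50/3600 = 4 + 0.033333 + 0.013889 = 4.047222
  S ⇒ negate
  λ: 26′ + 15.4″ = 26.25667′; 31 + 26.25667/60 = 31.437611
  E ⇒ keep positive
Point 5:
  φ: 49° + 13/60 + 10/3600 = 49 + 0.216667 + 0.002778 = 49.219444
  hemisphere S, so the sign is −
  Longitude: 153 + 46/60 + 18.4/3600 = 153.771778
  W ⇒ negate

1. 69.99345, -179.69061
2. -83.09750, 179.52522
3. -64.77353, 72.83653
4. -4.04722, 31.43761
5. -49.21944, -153.77178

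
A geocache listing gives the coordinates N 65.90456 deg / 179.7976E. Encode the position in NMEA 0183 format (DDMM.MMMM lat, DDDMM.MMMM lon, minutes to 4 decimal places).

6554.2736,N / 17947.8560,E

φ: minutes = (65.904560 − 65) × 60 = 54.273600
λ: fractional part 0.797600 → 47.856000 minutes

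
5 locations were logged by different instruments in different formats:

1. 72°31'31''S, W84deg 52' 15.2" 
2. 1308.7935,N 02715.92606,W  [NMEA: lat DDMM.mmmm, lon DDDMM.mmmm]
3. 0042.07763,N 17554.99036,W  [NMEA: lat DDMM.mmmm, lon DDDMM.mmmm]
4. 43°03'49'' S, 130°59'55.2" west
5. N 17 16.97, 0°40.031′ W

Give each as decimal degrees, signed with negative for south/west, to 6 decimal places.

1. -72.525278, -84.870889
2. 13.146558, -27.265434
3. 0.701294, -175.916506
4. -43.063611, -130.998667
5. 17.282833, -0.667183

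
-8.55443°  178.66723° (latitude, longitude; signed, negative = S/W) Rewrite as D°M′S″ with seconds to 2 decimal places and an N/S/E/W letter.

8°33′15.95″ S, 178°40′2.03″ E

Latitude is negative → S; |value| = 8.554430
φ: 0.554430° → 33.26580′; 0.26580 × 60 = 15.9480″
Lon: whole degrees 178; 40.03380′ → 40′ and 2.0280″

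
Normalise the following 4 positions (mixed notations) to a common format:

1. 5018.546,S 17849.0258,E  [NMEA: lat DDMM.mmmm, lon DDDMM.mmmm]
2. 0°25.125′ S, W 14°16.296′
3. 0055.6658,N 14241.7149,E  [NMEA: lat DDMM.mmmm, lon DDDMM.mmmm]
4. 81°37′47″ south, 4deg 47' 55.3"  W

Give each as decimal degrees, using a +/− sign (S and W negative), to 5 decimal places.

Point 1:
  Lat: split at 2 digits → 50° and 18.546′; 50 + 18.546/60 = 50.309100
  S ⇒ negate
  Longitude: degrees = first 3 digits = 178, minutes = 49.0258; 178 + 49.0258/60 = 178.817097
  E ⇒ keep positive
Point 2:
  Lat: 0 + 25.125/60 = 0.418750
  S → negative
  Longitude: 16.296′ = 0.271600°; total 14.271600
  W → negative
Point 3:
  Latitude: split at 2 digits → 00° and 55.6658′; 0 + 55.6658/60 = 0.927763
  N ⇒ keep positive
  Lon: split at 3 digits → 142° and 41.7149′; 142 + 41.7149/60 = 142.695248
  E ⇒ keep positive
Point 4:
  Lat: 81 + 37/60 + 47/3600 = 81.629722
  S ⇒ negate
  Longitude: 4 + 47/60 + 55.3/3600 = 4.798694
  W ⇒ negate

1. -50.30910, 178.81710
2. -0.41875, -14.27160
3. 0.92776, 142.69525
4. -81.62972, -4.79869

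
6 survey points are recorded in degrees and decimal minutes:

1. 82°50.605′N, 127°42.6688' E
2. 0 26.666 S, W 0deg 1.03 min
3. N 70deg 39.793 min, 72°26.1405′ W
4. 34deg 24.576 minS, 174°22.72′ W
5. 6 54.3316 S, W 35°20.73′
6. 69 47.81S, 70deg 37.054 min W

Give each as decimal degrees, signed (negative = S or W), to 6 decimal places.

Point 1:
  φ: 50.605′ = 0.843417°; total 82.8434167
  N → positive
  Lon: 42.6688′ = 0.711147°; total 127.7111467
  E → positive
Point 2:
  Lat: 0 + 26.666/60 = 0.4444333
  S ⇒ negate
  Longitude: 1.03′ = 0.017167°; total 0.0171667
  W → negative
Point 3:
  Latitude: 39.793′ = 0.663217°; total 70.6632167
  N ⇒ keep positive
  Lon: 72 + 26.1405/60 = 72.4356750
  W ⇒ negate
Point 4:
  φ: 24.576′ = 0.409600°; total 34.4096000
  S ⇒ negate
  Lon: 174 + 22.72/60 = 174.3786667
  W ⇒ negate
Point 5:
  Lat: 6 + 54.3316/60 = 6.9055267
  S → negative
  Lon: 20.73′ = 0.345500°; total 35.3455000
  hemisphere W, so the sign is −
Point 6:
  Lat: 47.81′ = 0.796833°; total 69.7968333
  S → negative
  λ: 70 + 37.054/60 = 70.6175667
  W ⇒ negate

1. 82.843417, 127.711147
2. -0.444433, -0.017167
3. 70.663217, -72.435675
4. -34.409600, -174.378667
5. -6.905527, -35.345500
6. -69.796833, -70.617567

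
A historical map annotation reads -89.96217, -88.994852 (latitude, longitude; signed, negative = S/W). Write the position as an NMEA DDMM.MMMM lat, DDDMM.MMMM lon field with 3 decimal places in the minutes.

8957.730,S / 08859.691,W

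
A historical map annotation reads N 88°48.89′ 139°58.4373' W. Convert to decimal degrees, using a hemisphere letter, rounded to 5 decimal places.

88.81483° N, 139.97396° W

Latitude: 48.89′ = 0.814833°; total 88.814833
Longitude: 58.4373′ = 0.973955°; total 139.973955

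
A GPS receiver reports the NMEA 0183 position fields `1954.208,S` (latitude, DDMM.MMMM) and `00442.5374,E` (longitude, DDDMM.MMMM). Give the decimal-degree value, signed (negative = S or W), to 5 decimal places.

-19.90347, 4.70896

Latitude: degrees = first 2 digits = 19, minutes = 54.208; 19 + 54.208/60 = 19.903467
S ⇒ negate
λ: split at 3 digits → 004° and 42.5374′; 4 + 42.5374/60 = 4.708957
E → positive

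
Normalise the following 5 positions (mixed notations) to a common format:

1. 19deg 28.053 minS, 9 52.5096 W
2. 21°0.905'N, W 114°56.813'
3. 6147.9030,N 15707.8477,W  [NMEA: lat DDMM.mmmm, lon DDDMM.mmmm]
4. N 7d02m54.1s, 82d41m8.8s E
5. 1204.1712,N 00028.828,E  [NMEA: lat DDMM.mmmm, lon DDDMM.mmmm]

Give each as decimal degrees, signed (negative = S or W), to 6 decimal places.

1. -19.467550, -9.875160
2. 21.015083, -114.946883
3. 61.798383, -157.130795
4. 7.048361, 82.685778
5. 12.069520, 0.480467

Point 1:
  Latitude: 19 + 28.053/60 = 19.4675500
  S → negative
  λ: 9 + 52.5096/60 = 9.8751600
  hemisphere W, so the sign is −
Point 2:
  Lat: 21 + 0.905/60 = 21.0150833
  N → positive
  λ: 114 + 56.813/60 = 114.9468833
  W ⇒ negate
Point 3:
  Lat: split at 2 digits → 61° and 47.903′; 61 + 47.903/60 = 61.7983833
  N ⇒ keep positive
  Longitude: degrees = first 3 digits = 157, minutes = 7.8477; 157 + 7.8477/60 = 157.1307950
  W → negative
Point 4:
  φ: 7 + 2/60 + 54.1/3600 = 7.0483611
  N ⇒ keep positive
  Longitude: 82 + 41/60 + 8.8/3600 = 82.6857778
  E → positive
Point 5:
  φ: split at 2 digits → 12° and 4.1712′; 12 + 4.1712/60 = 12.0695200
  N → positive
  Longitude: degrees = first 3 digits = 0, minutes = 28.828; 0 + 28.828/60 = 0.4804667
  E ⇒ keep positive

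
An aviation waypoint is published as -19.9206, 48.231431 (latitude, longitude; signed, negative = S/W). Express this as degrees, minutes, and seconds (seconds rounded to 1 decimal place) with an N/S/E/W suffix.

19°55′14.2″ S, 48°13′53.2″ E

Latitude is negative → S; |value| = 19.920600
Latitude: whole degrees 19; 55.23600′ → 55′ and 14.160″
Lon: whole degrees 48; 13.88586′ → 13′ and 53.152″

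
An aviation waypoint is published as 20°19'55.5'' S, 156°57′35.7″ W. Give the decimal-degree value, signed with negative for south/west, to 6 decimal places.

Latitude: 20 + 19/60 + 55.5/3600 = 20.3320833
hemisphere S, so the sign is −
λ: 156° + 57/60 + 35.7/3600 = 156 + 0.950000 + 0.009917 = 156.9599167
W → negative

-20.332083, -156.959917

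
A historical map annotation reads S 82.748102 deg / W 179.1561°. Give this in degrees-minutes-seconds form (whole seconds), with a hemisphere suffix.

Latitude: 0.748102° → 44.88612′; 0.88612 × 60 = 53.17″
Longitude: 0.156100 × 60 = 9.36600′ → 9′, remainder × 60 = 21.96″

82°44′53″ S, 179°09′22″ W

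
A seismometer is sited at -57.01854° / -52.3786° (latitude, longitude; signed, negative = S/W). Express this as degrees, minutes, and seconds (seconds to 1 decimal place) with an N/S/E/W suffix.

Latitude is negative → S; |value| = 57.018540
Latitude: whole degrees 57; 1.11240′ → 1′ and 6.744″
Longitude is negative → W; |value| = 52.378600
Longitude: whole degrees 52; 22.71600′ → 22′ and 42.960″

57°01′6.7″ S, 52°22′43.0″ W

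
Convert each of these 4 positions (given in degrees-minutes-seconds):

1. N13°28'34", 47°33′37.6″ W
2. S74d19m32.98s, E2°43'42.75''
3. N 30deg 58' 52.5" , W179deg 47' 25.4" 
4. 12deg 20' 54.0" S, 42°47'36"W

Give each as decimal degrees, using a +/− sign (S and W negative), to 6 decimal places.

1. 13.476111, -47.560444
2. -74.325828, 2.728542
3. 30.981250, -179.790389
4. -12.348333, -42.793333

Point 1:
  Latitude: 13° + 28/60 + 34/3600 = 13 + 0.466667 + 0.009444 = 13.4761111
  N ⇒ keep positive
  λ: 47° + 33/60 + 37.6/3600 = 47 + 0.550000 + 0.010444 = 47.5604444
  hemisphere W, so the sign is −
Point 2:
  Latitude: 74° + 19/60 + 32.98/3600 = 74 + 0.316667 + 0.009161 = 74.3258278
  hemisphere S, so the sign is −
  λ: 2° + 43/60 + 42.75/3600 = 2 + 0.716667 + 0.011875 = 2.7285417
  E → positive
Point 3:
  Lat: 30 + 58/60 + 52.5/3600 = 30.9812500
  N ⇒ keep positive
  Lon: 179° + 47/60 + 25.4/3600 = 179 + 0.783333 + 0.007056 = 179.7903889
  W ⇒ negate
Point 4:
  φ: 12° + 20/60 + 54/3600 = 12 + 0.333333 + 0.015000 = 12.3483333
  hemisphere S, so the sign is −
  Longitude: 42 + 47/60 + 36/3600 = 42.7933333
  hemisphere W, so the sign is −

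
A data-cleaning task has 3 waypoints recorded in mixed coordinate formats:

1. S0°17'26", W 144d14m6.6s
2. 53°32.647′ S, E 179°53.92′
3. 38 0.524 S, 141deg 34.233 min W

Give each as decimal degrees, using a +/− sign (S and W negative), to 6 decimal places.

Point 1:
  φ: 0° + 17/60 + 26/3600 = 0 + 0.283333 + 0.007222 = 0.2905556
  hemisphere S, so the sign is −
  Longitude: 14′ + 6.6″ = 14.11000′; 144 + 14.11000/60 = 144.2351667
  W ⇒ negate
Point 2:
  Latitude: 53 + 32.647/60 = 53.5441167
  S → negative
  λ: 53.92′ = 0.898667°; total 179.8986667
  E ⇒ keep positive
Point 3:
  Lat: 38 + 0.524/60 = 38.0087333
  S ⇒ negate
  Lon: 141 + 34.233/60 = 141.5705500
  W → negative

1. -0.290556, -144.235167
2. -53.544117, 179.898667
3. -38.008733, -141.570550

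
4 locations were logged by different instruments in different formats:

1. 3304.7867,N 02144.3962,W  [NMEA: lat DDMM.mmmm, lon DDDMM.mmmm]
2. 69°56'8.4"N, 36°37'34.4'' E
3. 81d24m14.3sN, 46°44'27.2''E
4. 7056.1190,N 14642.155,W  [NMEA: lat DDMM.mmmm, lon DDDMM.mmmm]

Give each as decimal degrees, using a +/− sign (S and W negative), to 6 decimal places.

Point 1:
  Lat: split at 2 digits → 33° and 4.7867′; 33 + 4.7867/60 = 33.0797783
  N → positive
  λ: split at 3 digits → 021° and 44.3962′; 21 + 44.3962/60 = 21.7399367
  W → negative
Point 2:
  Latitude: 56′ + 8.4″ = 56.14000′; 69 + 56.14000/60 = 69.9356667
  N → positive
  Longitude: 37′ + 34.4″ = 37.57333′; 36 + 37.57333/60 = 36.6262222
  E → positive
Point 3:
  Latitude: 81 + 24/60 + 14.3/3600 = 81.4039722
  N ⇒ keep positive
  Lon: 46° + 44/60 + 27.2/3600 = 46 + 0.733333 + 0.007556 = 46.7408889
  E → positive
Point 4:
  Latitude: degrees = first 2 digits = 70, minutes = 56.119; 70 + 56.119/60 = 70.9353167
  N ⇒ keep positive
  Lon: split at 3 digits → 146° and 42.155′; 146 + 42.155/60 = 146.7025833
  W ⇒ negate

1. 33.079778, -21.739937
2. 69.935667, 36.626222
3. 81.403972, 46.740889
4. 70.935317, -146.702583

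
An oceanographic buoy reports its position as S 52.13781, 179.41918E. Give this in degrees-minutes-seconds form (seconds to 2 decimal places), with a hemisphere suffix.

52°08′16.12″ S, 179°25′9.05″ E

Lat: 0.137810 × 60 = 8.26860′ → 8′, remainder × 60 = 16.1160″
Longitude: 0.419180° → 25.15080′; 0.15080 × 60 = 9.0480″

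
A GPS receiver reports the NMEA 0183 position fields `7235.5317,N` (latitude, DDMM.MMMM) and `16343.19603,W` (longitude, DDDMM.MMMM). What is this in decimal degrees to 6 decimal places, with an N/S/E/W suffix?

72.592195° N, 163.719934° W

Latitude: degrees = first 2 digits = 72, minutes = 35.5317; 72 + 35.5317/60 = 72.5921950
λ: degrees = first 3 digits = 163, minutes = 43.19603; 163 + 43.19603/60 = 163.7199338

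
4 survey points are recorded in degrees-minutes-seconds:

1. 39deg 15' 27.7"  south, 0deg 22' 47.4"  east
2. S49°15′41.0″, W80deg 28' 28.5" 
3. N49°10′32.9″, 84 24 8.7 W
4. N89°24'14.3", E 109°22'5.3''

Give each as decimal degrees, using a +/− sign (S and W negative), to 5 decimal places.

1. -39.25769, 0.37983
2. -49.26139, -80.47458
3. 49.17581, -84.40242
4. 89.40397, 109.36814

Point 1:
  Lat: 39 + 15/60 + 27.7/3600 = 39.257694
  hemisphere S, so the sign is −
  λ: 22′ + 47.4″ = 22.79000′; 0 + 22.79000/60 = 0.379833
  E → positive
Point 2:
  Lat: 15′ + 41″ = 15.68333′; 49 + 15.68333/60 = 49.261389
  S ⇒ negate
  Longitude: 28′ + 28.5″ = 28.47500′; 80 + 28.47500/60 = 80.474583
  W ⇒ negate
Point 3:
  Lat: 10′ + 32.9″ = 10.54833′; 49 + 10.54833/60 = 49.175806
  N → positive
  Lon: 24′ + 8.7″ = 24.14500′; 84 + 24.14500/60 = 84.402417
  hemisphere W, so the sign is −
Point 4:
  Latitude: 89 + 24/60 + 14.3/3600 = 89.403972
  N → positive
  λ: 22′ + 5.3″ = 22.08833′; 109 + 22.08833/60 = 109.368139
  E → positive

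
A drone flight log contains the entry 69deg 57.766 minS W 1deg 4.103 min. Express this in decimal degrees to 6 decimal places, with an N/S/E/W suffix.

φ: 69 + 57.766/60 = 69.9627667
Longitude: 4.103′ = 0.068383°; total 1.0683833

69.962767° S, 1.068383° W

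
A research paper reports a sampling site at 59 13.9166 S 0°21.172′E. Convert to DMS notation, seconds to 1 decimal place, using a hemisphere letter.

59°13′55.0″ S, 0°21′10.3″ E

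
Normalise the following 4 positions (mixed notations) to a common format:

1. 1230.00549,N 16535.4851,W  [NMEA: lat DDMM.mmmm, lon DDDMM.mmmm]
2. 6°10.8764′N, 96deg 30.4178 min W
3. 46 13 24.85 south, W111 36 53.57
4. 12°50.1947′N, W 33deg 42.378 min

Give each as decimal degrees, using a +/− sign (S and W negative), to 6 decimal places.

1. 12.500092, -165.591418
2. 6.181273, -96.506963
3. -46.223569, -111.614881
4. 12.836578, -33.706300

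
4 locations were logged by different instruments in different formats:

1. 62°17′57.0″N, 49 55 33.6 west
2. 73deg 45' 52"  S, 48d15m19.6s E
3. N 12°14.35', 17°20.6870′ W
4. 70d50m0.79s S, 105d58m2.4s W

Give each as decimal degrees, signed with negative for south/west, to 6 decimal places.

Point 1:
  φ: 62° + 17/60 + 57/3600 = 62 + 0.283333 + 0.015833 = 62.2991667
  N → positive
  Longitude: 49° + 55/60 + 33.6/3600 = 49 + 0.916667 + 0.009333 = 49.9260000
  W → negative
Point 2:
  Lat: 45′ + 52″ = 45.86667′; 73 + 45.86667/60 = 73.7644444
  S ⇒ negate
  λ: 15′ + 19.6″ = 15.32667′; 48 + 15.32667/60 = 48.2554444
  E → positive
Point 3:
  φ: 14.35′ = 0.239167°; total 12.2391667
  N ⇒ keep positive
  Longitude: 20.687′ = 0.344783°; total 17.3447833
  W → negative
Point 4:
  Lat: 70° + 50/60 + 0.79/3600 = 70 + 0.833333 + 0.000219 = 70.8335528
  hemisphere S, so the sign is −
  λ: 105° + 58/60 + 2.4/3600 = 105 + 0.966667 + 0.000667 = 105.9673333
  W ⇒ negate

1. 62.299167, -49.926000
2. -73.764444, 48.255444
3. 12.239167, -17.344783
4. -70.833553, -105.967333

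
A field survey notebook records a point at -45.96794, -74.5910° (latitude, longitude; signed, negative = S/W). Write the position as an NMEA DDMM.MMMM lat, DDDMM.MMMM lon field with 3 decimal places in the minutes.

4558.076,S / 07435.460,W

Latitude is negative → S; |value| = 45.967940
Lat: minutes = (45.967940 − 45) × 60 = 58.07640
Longitude is negative → W; |value| = 74.591000
λ: 74° + 0.591000 × 60 = 74° 35.46000′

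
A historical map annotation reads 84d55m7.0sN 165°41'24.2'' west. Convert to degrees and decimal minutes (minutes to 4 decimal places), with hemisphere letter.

84° 55.1167′ N, 165° 41.4033′ W

Lat: 55 + 7/60 = 55.116667′
λ: 41 + 24.2/60 = 41.403333′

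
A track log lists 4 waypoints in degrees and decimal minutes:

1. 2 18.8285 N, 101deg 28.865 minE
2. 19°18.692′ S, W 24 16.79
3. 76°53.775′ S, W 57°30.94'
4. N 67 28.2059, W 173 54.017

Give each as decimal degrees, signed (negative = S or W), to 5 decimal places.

Point 1:
  φ: 2 + 18.8285/60 = 2.313808
  N → positive
  Lon: 101 + 28.865/60 = 101.481083
  E → positive
Point 2:
  φ: 19 + 18.692/60 = 19.311533
  hemisphere S, so the sign is −
  Lon: 24 + 16.79/60 = 24.279833
  W → negative
Point 3:
  Lat: 76 + 53.775/60 = 76.896250
  hemisphere S, so the sign is −
  λ: 30.94′ = 0.515667°; total 57.515667
  W ⇒ negate
Point 4:
  Latitude: 67 + 28.2059/60 = 67.470098
  N ⇒ keep positive
  Lon: 173 + 54.017/60 = 173.900283
  W ⇒ negate

1. 2.31381, 101.48108
2. -19.31153, -24.27983
3. -76.89625, -57.51567
4. 67.47010, -173.90028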